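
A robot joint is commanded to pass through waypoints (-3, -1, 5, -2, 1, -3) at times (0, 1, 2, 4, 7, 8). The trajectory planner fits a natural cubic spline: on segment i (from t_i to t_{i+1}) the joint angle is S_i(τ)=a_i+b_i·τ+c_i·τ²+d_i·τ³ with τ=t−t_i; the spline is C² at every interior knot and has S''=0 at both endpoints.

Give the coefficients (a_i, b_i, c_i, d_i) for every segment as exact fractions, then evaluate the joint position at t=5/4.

  seg 0: a=-3 b=263/602 c=0 d=941/602
  seg 1: a=-1 b=1543/301 c=2823/602 d=-2297/602
  seg 2: a=5 b=263/86 c=-2034/301 d=1047/602
  seg 3: a=-2 b=-1867/602 c=1107/301 d=-1391/1806
  seg 4: a=1 b=-551/301 c=-1959/602 d=653/602
S(5/4) = 19843/38528

Δ: Δ0=2, Δ1=6, Δ2=-7/2, Δ3=1, Δ4=-4
row 1: diag=4, rhs=24; c'=1/4, d'=6
row 2: denom=6−1·1/4=23/4; d'=(-57−1·6)/(23/4)=-252/23
row 3: denom=10−2·8/23=214/23; d'=(27−2·-252/23)/(214/23)=1125/214
row 4: denom=8−3·69/214=1505/214; d'=(-30−3·1125/214)/(1505/214)=-1959/301
back: M4=-1959/301
back: M3=1125/214−69/214·-1959/301=2214/301
back: M2=-252/23−8/23·2214/301=-4068/301
back: M1=6−1/4·-4068/301=2823/301
M: M0=0, M1=2823/301, M2=-4068/301, M3=2214/301, M4=-1959/301, M5=0
seg 0: a=-3, c=M0/2=0, d=(M1−M0)/(6·1)=941/602, b=Δ0−h0·(2M0+M1)/6=263/602
seg 1: a=-1, c=M1/2=2823/602, d=(M2−M1)/(6·1)=-2297/602, b=Δ1−h1·(2M1+M2)/6=1543/301
seg 2: a=5, c=M2/2=-2034/301, d=(M3−M2)/(6·2)=1047/602, b=Δ2−h2·(2M2+M3)/6=263/86
seg 3: a=-2, c=M3/2=1107/301, d=(M4−M3)/(6·3)=-1391/1806, b=Δ3−h3·(2M3+M4)/6=-1867/602
seg 4: a=1, c=M4/2=-1959/602, d=(M5−M4)/(6·1)=653/602, b=Δ4−h4·(2M4+M5)/6=-551/301
t_q=5/4 → seg 1, τ=1/4; S=-1+1543/301·τ+2823/602·τ²+-2297/602·τ³=19843/38528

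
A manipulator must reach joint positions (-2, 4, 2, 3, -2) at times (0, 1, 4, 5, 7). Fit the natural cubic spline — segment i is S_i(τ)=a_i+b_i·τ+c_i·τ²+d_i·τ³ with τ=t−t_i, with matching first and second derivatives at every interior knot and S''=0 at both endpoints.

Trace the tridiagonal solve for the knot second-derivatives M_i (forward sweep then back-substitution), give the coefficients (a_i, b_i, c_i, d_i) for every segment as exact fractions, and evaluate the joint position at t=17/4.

  seg 0: a=-2 b=13715/1932 c=0 d=-2123/1932
  seg 1: a=4 b=3673/966 c=-2123/644 d=3491/5796
  seg 2: a=2 b=551/1932 c=342/161 d=-389/276
  seg 3: a=3 b=295/966 c=-1355/644 d=1355/3864
S(17/4) = 89935/41216

Δ: Δ0=6, Δ1=-2/3, Δ2=1, Δ3=-5/2
row 1: diag=8, rhs=-40; c'=3/8, d'=-5
row 2: denom=8−3·3/8=55/8; d'=(10−3·-5)/(55/8)=40/11
row 3: denom=6−1·8/55=322/55; d'=(-21−1·40/11)/(322/55)=-1355/322
back: M3=-1355/322
back: M2=40/11−8/55·-1355/322=684/161
back: M1=-5−3/8·684/161=-2123/322
M: M0=0, M1=-2123/322, M2=684/161, M3=-1355/322, M4=0
seg 0: a=-2, c=M0/2=0, d=(M1−M0)/(6·1)=-2123/1932, b=Δ0−h0·(2M0+M1)/6=13715/1932
seg 1: a=4, c=M1/2=-2123/644, d=(M2−M1)/(6·3)=3491/5796, b=Δ1−h1·(2M1+M2)/6=3673/966
seg 2: a=2, c=M2/2=342/161, d=(M3−M2)/(6·1)=-389/276, b=Δ2−h2·(2M2+M3)/6=551/1932
seg 3: a=3, c=M3/2=-1355/644, d=(M4−M3)/(6·2)=1355/3864, b=Δ3−h3·(2M3+M4)/6=295/966
t_q=17/4 → seg 2, τ=1/4; S=2+551/1932·τ+342/161·τ²+-389/276·τ³=89935/41216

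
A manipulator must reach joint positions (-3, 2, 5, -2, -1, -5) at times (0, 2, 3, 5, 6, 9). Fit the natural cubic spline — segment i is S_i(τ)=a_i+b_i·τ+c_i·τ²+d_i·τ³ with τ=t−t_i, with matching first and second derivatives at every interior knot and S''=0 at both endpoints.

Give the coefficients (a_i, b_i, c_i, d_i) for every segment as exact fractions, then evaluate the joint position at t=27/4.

Δ: Δ0=5/2, Δ1=3, Δ2=-7/2, Δ3=1, Δ4=-4/3
row 1: diag=6, rhs=3; c'=1/6, d'=1/2
row 2: denom=6−1·1/6=35/6; d'=(-39−1·1/2)/(35/6)=-237/35
row 3: denom=6−2·12/35=186/35; d'=(27−2·-237/35)/(186/35)=473/62
row 4: denom=8−1·35/186=1453/186; d'=(-14−1·473/62)/(1453/186)=-4023/1453
back: M4=-4023/1453
back: M3=473/62−35/186·-4023/1453=11842/1453
back: M2=-237/35−12/35·11842/1453=-13899/1453
back: M1=1/2−1/6·-13899/1453=3043/1453
M: M0=0, M1=3043/1453, M2=-13899/1453, M3=11842/1453, M4=-4023/1453, M5=0
seg 0: a=-3, c=M0/2=0, d=(M1−M0)/(6·2)=3043/17436, b=Δ0−h0·(2M0+M1)/6=15709/8718
seg 1: a=2, c=M1/2=3043/2906, d=(M2−M1)/(6·1)=-8471/4359, b=Δ1−h1·(2M1+M2)/6=33967/8718
seg 2: a=5, c=M2/2=-13899/2906, d=(M3−M2)/(6·2)=25741/17436, b=Δ2−h2·(2M2+M3)/6=1399/8718
seg 3: a=-2, c=M3/2=5921/1453, d=(M4−M3)/(6·1)=-15865/8718, b=Δ3−h3·(2M3+M4)/6=-10943/8718
seg 4: a=-1, c=M4/2=-4023/2906, d=(M5−M4)/(6·3)=447/2906, b=Δ4−h4·(2M4+M5)/6=6257/4359
t_q=27/4 → seg 4, τ=3/4; S=-1+6257/4359·τ+-4023/2906·τ²+447/2906·τ³=-118519/185984

  seg 0: a=-3 b=15709/8718 c=0 d=3043/17436
  seg 1: a=2 b=33967/8718 c=3043/2906 d=-8471/4359
  seg 2: a=5 b=1399/8718 c=-13899/2906 d=25741/17436
  seg 3: a=-2 b=-10943/8718 c=5921/1453 d=-15865/8718
  seg 4: a=-1 b=6257/4359 c=-4023/2906 d=447/2906
S(27/4) = -118519/185984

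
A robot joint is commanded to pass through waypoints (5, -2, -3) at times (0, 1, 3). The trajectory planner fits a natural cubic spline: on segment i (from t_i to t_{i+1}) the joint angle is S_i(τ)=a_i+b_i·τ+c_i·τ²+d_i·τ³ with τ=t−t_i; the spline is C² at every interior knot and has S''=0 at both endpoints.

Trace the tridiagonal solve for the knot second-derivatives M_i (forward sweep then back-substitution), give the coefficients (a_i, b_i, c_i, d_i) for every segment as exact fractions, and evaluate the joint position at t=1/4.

Δ: Δ0=-7, Δ1=-1/2
row 1: diag=6, rhs=39; c'=1/3, d'=13/2
back: M1=13/2
M: M0=0, M1=13/2, M2=0
seg 0: a=5, c=M0/2=0, d=(M1−M0)/(6·1)=13/12, b=Δ0−h0·(2M0+M1)/6=-97/12
seg 1: a=-2, c=M1/2=13/4, d=(M2−M1)/(6·2)=-13/24, b=Δ1−h1·(2M1+M2)/6=-29/6
t_q=1/4 → seg 0, τ=1/4; S=5+-97/12·τ+0·τ²+13/12·τ³=767/256

  seg 0: a=5 b=-97/12 c=0 d=13/12
  seg 1: a=-2 b=-29/6 c=13/4 d=-13/24
S(1/4) = 767/256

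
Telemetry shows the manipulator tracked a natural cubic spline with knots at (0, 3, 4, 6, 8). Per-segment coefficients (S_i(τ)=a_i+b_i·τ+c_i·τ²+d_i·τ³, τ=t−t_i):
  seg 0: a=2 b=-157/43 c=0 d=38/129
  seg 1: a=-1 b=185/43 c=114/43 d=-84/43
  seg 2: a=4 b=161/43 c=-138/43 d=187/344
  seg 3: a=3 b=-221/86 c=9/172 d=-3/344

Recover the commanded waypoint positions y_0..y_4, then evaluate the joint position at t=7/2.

y_0 = S_0(0) = a_0 = 2
y_1 = S_1(0) = a_1 = -1
y_2 = S_2(0) = a_2 = 4
y_3 = S_3(0) = a_3 = 3
y_4 = S_3(2) = -2
t_q=7/2 is in segment 1 (τ=1/2); S_1(τ)=135/86

y_0=2 y_1=-1 y_2=4 y_3=3 y_4=-2
S(7/2) = 135/86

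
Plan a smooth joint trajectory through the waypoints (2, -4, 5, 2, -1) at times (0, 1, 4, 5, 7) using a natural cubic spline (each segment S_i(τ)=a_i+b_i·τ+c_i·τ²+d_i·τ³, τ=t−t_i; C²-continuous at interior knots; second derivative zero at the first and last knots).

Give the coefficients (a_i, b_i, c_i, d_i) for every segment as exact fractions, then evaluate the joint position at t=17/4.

  seg 0: a=2 b=-705/92 c=0 d=153/92
  seg 1: a=-4 b=-123/46 c=459/92 d=-95/92
  seg 2: a=5 b=-57/92 c=-99/23 d=177/92
  seg 3: a=2 b=-159/46 c=135/92 d=-45/184
S(17/4) = 27121/5888

Δ: Δ0=-6, Δ1=3, Δ2=-3, Δ3=-3/2
row 1: diag=8, rhs=54; c'=3/8, d'=27/4
row 2: denom=8−3·3/8=55/8; d'=(-36−3·27/4)/(55/8)=-90/11
row 3: denom=6−1·8/55=322/55; d'=(9−1·-90/11)/(322/55)=135/46
back: M3=135/46
back: M2=-90/11−8/55·135/46=-198/23
back: M1=27/4−3/8·-198/23=459/46
M: M0=0, M1=459/46, M2=-198/23, M3=135/46, M4=0
seg 0: a=2, c=M0/2=0, d=(M1−M0)/(6·1)=153/92, b=Δ0−h0·(2M0+M1)/6=-705/92
seg 1: a=-4, c=M1/2=459/92, d=(M2−M1)/(6·3)=-95/92, b=Δ1−h1·(2M1+M2)/6=-123/46
seg 2: a=5, c=M2/2=-99/23, d=(M3−M2)/(6·1)=177/92, b=Δ2−h2·(2M2+M3)/6=-57/92
seg 3: a=2, c=M3/2=135/92, d=(M4−M3)/(6·2)=-45/184, b=Δ3−h3·(2M3+M4)/6=-159/46
t_q=17/4 → seg 2, τ=1/4; S=5+-57/92·τ+-99/23·τ²+177/92·τ³=27121/5888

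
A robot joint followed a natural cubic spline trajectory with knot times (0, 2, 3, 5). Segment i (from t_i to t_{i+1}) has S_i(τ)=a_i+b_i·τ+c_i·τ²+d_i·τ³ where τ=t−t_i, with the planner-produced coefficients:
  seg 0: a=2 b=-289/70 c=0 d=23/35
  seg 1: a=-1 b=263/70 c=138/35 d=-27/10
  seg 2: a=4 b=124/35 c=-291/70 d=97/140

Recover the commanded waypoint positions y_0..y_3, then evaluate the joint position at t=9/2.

y_0=2 y_1=-1 y_2=4 y_3=0
S(9/2) = 515/224

y_0 = S_0(0) = a_0 = 2
y_1 = S_1(0) = a_1 = -1
y_2 = S_2(0) = a_2 = 4
y_3 = S_2(2) = 0
t_q=9/2 is in segment 2 (τ=3/2); S_2(τ)=515/224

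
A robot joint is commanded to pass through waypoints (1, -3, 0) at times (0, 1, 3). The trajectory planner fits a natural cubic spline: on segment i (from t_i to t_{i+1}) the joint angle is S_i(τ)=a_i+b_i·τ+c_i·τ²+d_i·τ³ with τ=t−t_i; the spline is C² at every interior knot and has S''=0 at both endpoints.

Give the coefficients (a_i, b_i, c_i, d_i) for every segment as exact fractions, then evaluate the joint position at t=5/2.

Δ: Δ0=-4, Δ1=3/2
row 1: diag=6, rhs=33; c'=1/3, d'=11/2
back: M1=11/2
M: M0=0, M1=11/2, M2=0
seg 0: a=1, c=M0/2=0, d=(M1−M0)/(6·1)=11/12, b=Δ0−h0·(2M0+M1)/6=-59/12
seg 1: a=-3, c=M1/2=11/4, d=(M2−M1)/(6·2)=-11/24, b=Δ1−h1·(2M1+M2)/6=-13/6
t_q=5/2 → seg 1, τ=3/2; S=-3+-13/6·τ+11/4·τ²+-11/24·τ³=-103/64

  seg 0: a=1 b=-59/12 c=0 d=11/12
  seg 1: a=-3 b=-13/6 c=11/4 d=-11/24
S(5/2) = -103/64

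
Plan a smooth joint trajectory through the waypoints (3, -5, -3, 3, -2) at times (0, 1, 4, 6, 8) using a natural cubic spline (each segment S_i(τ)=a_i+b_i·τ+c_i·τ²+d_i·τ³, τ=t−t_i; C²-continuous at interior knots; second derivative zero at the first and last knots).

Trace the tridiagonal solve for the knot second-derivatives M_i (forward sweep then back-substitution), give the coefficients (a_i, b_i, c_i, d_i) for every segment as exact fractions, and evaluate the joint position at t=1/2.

Δ: Δ0=-8, Δ1=2/3, Δ2=3, Δ3=-5/2
row 1: diag=8, rhs=52; c'=3/8, d'=13/2
row 2: denom=10−3·3/8=71/8; d'=(14−3·13/2)/(71/8)=-44/71
row 3: denom=8−2·16/71=536/71; d'=(-33−2·-44/71)/(536/71)=-2255/536
back: M3=-2255/536
back: M2=-44/71−16/71·-2255/536=22/67
back: M1=13/2−3/8·22/67=1709/268
M: M0=0, M1=1709/268, M2=22/67, M3=-2255/536, M4=0
seg 0: a=3, c=M0/2=0, d=(M1−M0)/(6·1)=1709/1608, b=Δ0−h0·(2M0+M1)/6=-14573/1608
seg 1: a=-5, c=M1/2=1709/536, d=(M2−M1)/(6·3)=-1621/4824, b=Δ1−h1·(2M1+M2)/6=-4723/804
seg 2: a=-3, c=M2/2=11/67, d=(M3−M2)/(6·2)=-2431/6432, b=Δ2−h2·(2M2+M3)/6=6727/1608
seg 3: a=3, c=M3/2=-2255/1072, d=(M4−M3)/(6·2)=2255/6432, b=Δ3−h3·(2M3+M4)/6=245/804
t_q=1/2 → seg 0, τ=1/2; S=3+-14573/1608·τ+0·τ²+1709/1608·τ³=-5997/4288

  seg 0: a=3 b=-14573/1608 c=0 d=1709/1608
  seg 1: a=-5 b=-4723/804 c=1709/536 d=-1621/4824
  seg 2: a=-3 b=6727/1608 c=11/67 d=-2431/6432
  seg 3: a=3 b=245/804 c=-2255/1072 d=2255/6432
S(1/2) = -5997/4288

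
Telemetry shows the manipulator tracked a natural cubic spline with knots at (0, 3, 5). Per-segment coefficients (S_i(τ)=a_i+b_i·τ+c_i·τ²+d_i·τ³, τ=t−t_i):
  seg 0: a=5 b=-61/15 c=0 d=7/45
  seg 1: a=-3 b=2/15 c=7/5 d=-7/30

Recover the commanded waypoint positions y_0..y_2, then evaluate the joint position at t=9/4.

y_0=5 y_1=-3 y_2=1
S(9/4) = -761/320

y_0 = S_0(0) = a_0 = 5
y_1 = S_1(0) = a_1 = -3
y_2 = S_1(2) = 1
t_q=9/4 is in segment 0 (τ=9/4); S_0(τ)=-761/320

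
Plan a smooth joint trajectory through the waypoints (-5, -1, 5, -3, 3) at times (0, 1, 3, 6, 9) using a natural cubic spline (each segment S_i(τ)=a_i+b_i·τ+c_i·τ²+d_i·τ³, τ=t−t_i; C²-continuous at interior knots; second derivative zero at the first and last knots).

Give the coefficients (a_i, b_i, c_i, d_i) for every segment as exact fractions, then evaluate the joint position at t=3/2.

Δ: Δ0=4, Δ1=3, Δ2=-8/3, Δ3=2
row 1: diag=6, rhs=-6; c'=1/3, d'=-1
row 2: denom=10−2·1/3=28/3; d'=(-34−2·-1)/(28/3)=-24/7
row 3: denom=12−3·9/28=309/28; d'=(28−3·-24/7)/(309/28)=1072/309
back: M3=1072/309
back: M2=-24/7−9/28·1072/309=-468/103
back: M1=-1−1/3·-468/103=53/103
M: M0=0, M1=53/103, M2=-468/103, M3=1072/309, M4=0
seg 0: a=-5, c=M0/2=0, d=(M1−M0)/(6·1)=53/618, b=Δ0−h0·(2M0+M1)/6=2419/618
seg 1: a=-1, c=M1/2=53/206, d=(M2−M1)/(6·2)=-521/1236, b=Δ1−h1·(2M1+M2)/6=1289/309
seg 2: a=5, c=M2/2=-234/103, d=(M3−M2)/(6·3)=1238/2781, b=Δ2−h2·(2M2+M3)/6=44/309
seg 3: a=-3, c=M3/2=536/309, d=(M4−M3)/(6·3)=-536/2781, b=Δ3−h3·(2M3+M4)/6=-454/309
t_q=3/2 → seg 1, τ=1/2; S=-1+1289/309·τ+53/206·τ²+-521/1236·τ³=3617/3296

  seg 0: a=-5 b=2419/618 c=0 d=53/618
  seg 1: a=-1 b=1289/309 c=53/206 d=-521/1236
  seg 2: a=5 b=44/309 c=-234/103 d=1238/2781
  seg 3: a=-3 b=-454/309 c=536/309 d=-536/2781
S(3/2) = 3617/3296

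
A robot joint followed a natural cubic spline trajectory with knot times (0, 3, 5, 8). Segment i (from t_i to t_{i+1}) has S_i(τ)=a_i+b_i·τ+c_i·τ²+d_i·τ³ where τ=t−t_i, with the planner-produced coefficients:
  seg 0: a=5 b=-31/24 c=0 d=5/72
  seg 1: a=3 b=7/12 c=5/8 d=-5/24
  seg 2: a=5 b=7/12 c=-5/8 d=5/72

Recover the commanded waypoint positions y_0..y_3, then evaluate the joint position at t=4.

y_0 = S_0(0) = a_0 = 5
y_1 = S_1(0) = a_1 = 3
y_2 = S_2(0) = a_2 = 5
y_3 = S_2(3) = 3
t_q=4 is in segment 1 (τ=1); S_1(τ)=4

y_0=5 y_1=3 y_2=5 y_3=3
S(4) = 4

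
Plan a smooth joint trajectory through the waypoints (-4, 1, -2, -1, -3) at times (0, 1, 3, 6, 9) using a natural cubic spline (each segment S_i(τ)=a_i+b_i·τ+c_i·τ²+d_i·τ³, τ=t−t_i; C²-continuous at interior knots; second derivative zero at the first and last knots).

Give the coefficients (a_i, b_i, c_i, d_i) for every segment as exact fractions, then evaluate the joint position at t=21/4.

Δ: Δ0=5, Δ1=-3/2, Δ2=1/3, Δ3=-2/3
row 1: diag=6, rhs=-39; c'=1/3, d'=-13/2
row 2: denom=10−2·1/3=28/3; d'=(11−2·-13/2)/(28/3)=18/7
row 3: denom=12−3·9/28=309/28; d'=(-6−3·18/7)/(309/28)=-128/103
back: M3=-128/103
back: M2=18/7−9/28·-128/103=306/103
back: M1=-13/2−1/3·306/103=-1543/206
M: M0=0, M1=-1543/206, M2=306/103, M3=-128/103, M4=0
seg 0: a=-4, c=M0/2=0, d=(M1−M0)/(6·1)=-1543/1236, b=Δ0−h0·(2M0+M1)/6=7723/1236
seg 1: a=1, c=M1/2=-1543/412, d=(M2−M1)/(6·2)=2155/2472, b=Δ1−h1·(2M1+M2)/6=1547/618
seg 2: a=-2, c=M2/2=153/103, d=(M3−M2)/(6·3)=-217/927, b=Δ2−h2·(2M2+M3)/6=-623/309
seg 3: a=-1, c=M3/2=-64/103, d=(M4−M3)/(6·3)=64/927, b=Δ3−h3·(2M3+M4)/6=178/309
t_q=21/4 → seg 2, τ=9/4; S=-2+-623/309·τ+153/103·τ²+-217/927·τ³=-11093/6592

  seg 0: a=-4 b=7723/1236 c=0 d=-1543/1236
  seg 1: a=1 b=1547/618 c=-1543/412 d=2155/2472
  seg 2: a=-2 b=-623/309 c=153/103 d=-217/927
  seg 3: a=-1 b=178/309 c=-64/103 d=64/927
S(21/4) = -11093/6592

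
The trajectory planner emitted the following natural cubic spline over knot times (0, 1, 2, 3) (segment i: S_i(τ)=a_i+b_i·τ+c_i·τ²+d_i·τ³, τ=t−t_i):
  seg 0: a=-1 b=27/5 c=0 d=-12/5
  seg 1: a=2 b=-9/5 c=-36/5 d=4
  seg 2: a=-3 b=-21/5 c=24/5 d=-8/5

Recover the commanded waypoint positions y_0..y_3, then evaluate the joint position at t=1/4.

y_0 = S_0(0) = a_0 = -1
y_1 = S_1(0) = a_1 = 2
y_2 = S_2(0) = a_2 = -3
y_3 = S_2(1) = -4
t_q=1/4 is in segment 0 (τ=1/4); S_0(τ)=5/16

y_0=-1 y_1=2 y_2=-3 y_3=-4
S(1/4) = 5/16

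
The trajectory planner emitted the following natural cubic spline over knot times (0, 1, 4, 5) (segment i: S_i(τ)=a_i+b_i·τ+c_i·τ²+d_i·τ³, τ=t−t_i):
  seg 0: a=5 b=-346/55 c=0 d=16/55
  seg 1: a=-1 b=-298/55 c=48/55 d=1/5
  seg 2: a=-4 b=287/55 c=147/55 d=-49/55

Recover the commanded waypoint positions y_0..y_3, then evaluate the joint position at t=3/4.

y_0=5 y_1=-1 y_2=-4 y_3=3
S(3/4) = 89/220

y_0 = S_0(0) = a_0 = 5
y_1 = S_1(0) = a_1 = -1
y_2 = S_2(0) = a_2 = -4
y_3 = S_2(1) = 3
t_q=3/4 is in segment 0 (τ=3/4); S_0(τ)=89/220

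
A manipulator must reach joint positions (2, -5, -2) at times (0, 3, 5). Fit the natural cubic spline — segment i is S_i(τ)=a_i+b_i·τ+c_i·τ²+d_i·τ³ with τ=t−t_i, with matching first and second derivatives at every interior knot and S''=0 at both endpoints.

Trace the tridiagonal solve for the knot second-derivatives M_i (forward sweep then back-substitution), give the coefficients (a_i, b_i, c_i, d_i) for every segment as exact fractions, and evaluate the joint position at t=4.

Δ: Δ0=-7/3, Δ1=3/2
row 1: diag=10, rhs=23; c'=1/5, d'=23/10
back: M1=23/10
M: M0=0, M1=23/10, M2=0
seg 0: a=2, c=M0/2=0, d=(M1−M0)/(6·3)=23/180, b=Δ0−h0·(2M0+M1)/6=-209/60
seg 1: a=-5, c=M1/2=23/20, d=(M2−M1)/(6·2)=-23/120, b=Δ1−h1·(2M1+M2)/6=-1/30
t_q=4 → seg 1, τ=1; S=-5+-1/30·τ+23/20·τ²+-23/120·τ³=-163/40

  seg 0: a=2 b=-209/60 c=0 d=23/180
  seg 1: a=-5 b=-1/30 c=23/20 d=-23/120
S(4) = -163/40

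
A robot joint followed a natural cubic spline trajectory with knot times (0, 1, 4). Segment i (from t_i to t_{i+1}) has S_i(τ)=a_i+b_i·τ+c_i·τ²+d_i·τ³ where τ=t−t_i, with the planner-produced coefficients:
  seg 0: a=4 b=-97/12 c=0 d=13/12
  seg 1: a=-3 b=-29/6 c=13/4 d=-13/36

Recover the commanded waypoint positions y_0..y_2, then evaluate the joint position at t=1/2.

y_0=4 y_1=-3 y_2=2
S(1/2) = 3/32

y_0 = S_0(0) = a_0 = 4
y_1 = S_1(0) = a_1 = -3
y_2 = S_1(3) = 2
t_q=1/2 is in segment 0 (τ=1/2); S_0(τ)=3/32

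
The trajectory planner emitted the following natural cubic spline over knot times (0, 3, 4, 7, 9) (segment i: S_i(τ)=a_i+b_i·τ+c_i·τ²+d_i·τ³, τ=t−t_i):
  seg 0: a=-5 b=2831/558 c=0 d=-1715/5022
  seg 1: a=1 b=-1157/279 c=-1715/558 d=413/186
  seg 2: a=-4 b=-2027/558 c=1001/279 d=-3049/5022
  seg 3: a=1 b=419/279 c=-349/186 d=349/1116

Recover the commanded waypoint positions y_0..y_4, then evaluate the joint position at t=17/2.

y_0=-5 y_1=1 y_2=-4 y_3=1 y_4=-1
S(17/2) = 257/2976

y_0 = S_0(0) = a_0 = -5
y_1 = S_1(0) = a_1 = 1
y_2 = S_2(0) = a_2 = -4
y_3 = S_3(0) = a_3 = 1
y_4 = S_3(2) = -1
t_q=17/2 is in segment 3 (τ=3/2); S_3(τ)=257/2976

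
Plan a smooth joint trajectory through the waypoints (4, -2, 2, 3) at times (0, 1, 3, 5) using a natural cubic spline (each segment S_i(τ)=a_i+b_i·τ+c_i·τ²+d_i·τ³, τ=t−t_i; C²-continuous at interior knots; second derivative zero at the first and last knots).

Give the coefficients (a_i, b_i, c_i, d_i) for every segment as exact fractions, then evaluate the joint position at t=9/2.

  seg 0: a=4 b=-331/44 c=0 d=67/44
  seg 1: a=-2 b=-65/22 c=201/44 d=-23/22
  seg 2: a=2 b=61/22 c=-75/44 d=25/88
S(9/2) = 2311/704

Δ: Δ0=-6, Δ1=2, Δ2=1/2
row 1: diag=6, rhs=48; c'=1/3, d'=8
row 2: denom=8−2·1/3=22/3; d'=(-9−2·8)/(22/3)=-75/22
back: M2=-75/22
back: M1=8−1/3·-75/22=201/22
M: M0=0, M1=201/22, M2=-75/22, M3=0
seg 0: a=4, c=M0/2=0, d=(M1−M0)/(6·1)=67/44, b=Δ0−h0·(2M0+M1)/6=-331/44
seg 1: a=-2, c=M1/2=201/44, d=(M2−M1)/(6·2)=-23/22, b=Δ1−h1·(2M1+M2)/6=-65/22
seg 2: a=2, c=M2/2=-75/44, d=(M3−M2)/(6·2)=25/88, b=Δ2−h2·(2M2+M3)/6=61/22
t_q=9/2 → seg 2, τ=3/2; S=2+61/22·τ+-75/44·τ²+25/88·τ³=2311/704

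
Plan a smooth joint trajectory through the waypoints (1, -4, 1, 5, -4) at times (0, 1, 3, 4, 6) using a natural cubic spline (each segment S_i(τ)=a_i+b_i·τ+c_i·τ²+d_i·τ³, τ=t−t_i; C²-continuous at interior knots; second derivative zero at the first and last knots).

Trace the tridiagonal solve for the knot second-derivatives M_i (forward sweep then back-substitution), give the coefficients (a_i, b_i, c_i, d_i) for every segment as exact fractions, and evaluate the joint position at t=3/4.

  seg 0: a=1 b=-2315/372 c=0 d=455/372
  seg 1: a=-4 b=-475/186 c=455/124 d=-425/744
  seg 2: a=1 b=490/93 c=15/62 d=-281/186
  seg 3: a=5 b=227/186 c=-133/31 d=133/186
S(3/4) = -25009/7936

Δ: Δ0=-5, Δ1=5/2, Δ2=4, Δ3=-9/2
row 1: diag=6, rhs=45; c'=1/3, d'=15/2
row 2: denom=6−2·1/3=16/3; d'=(9−2·15/2)/(16/3)=-9/8
row 3: denom=6−1·3/16=93/16; d'=(-51−1·-9/8)/(93/16)=-266/31
back: M3=-266/31
back: M2=-9/8−3/16·-266/31=15/31
back: M1=15/2−1/3·15/31=455/62
M: M0=0, M1=455/62, M2=15/31, M3=-266/31, M4=0
seg 0: a=1, c=M0/2=0, d=(M1−M0)/(6·1)=455/372, b=Δ0−h0·(2M0+M1)/6=-2315/372
seg 1: a=-4, c=M1/2=455/124, d=(M2−M1)/(6·2)=-425/744, b=Δ1−h1·(2M1+M2)/6=-475/186
seg 2: a=1, c=M2/2=15/62, d=(M3−M2)/(6·1)=-281/186, b=Δ2−h2·(2M2+M3)/6=490/93
seg 3: a=5, c=M3/2=-133/31, d=(M4−M3)/(6·2)=133/186, b=Δ3−h3·(2M3+M4)/6=227/186
t_q=3/4 → seg 0, τ=3/4; S=1+-2315/372·τ+0·τ²+455/372·τ³=-25009/7936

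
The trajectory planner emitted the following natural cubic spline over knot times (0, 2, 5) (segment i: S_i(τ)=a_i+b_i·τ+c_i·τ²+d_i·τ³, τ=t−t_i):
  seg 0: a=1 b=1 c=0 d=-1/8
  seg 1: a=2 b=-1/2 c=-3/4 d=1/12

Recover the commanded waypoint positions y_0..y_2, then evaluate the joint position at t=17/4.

y_0=1 y_1=2 y_2=-4
S(17/4) = -505/256

y_0 = S_0(0) = a_0 = 1
y_1 = S_1(0) = a_1 = 2
y_2 = S_1(3) = -4
t_q=17/4 is in segment 1 (τ=9/4); S_1(τ)=-505/256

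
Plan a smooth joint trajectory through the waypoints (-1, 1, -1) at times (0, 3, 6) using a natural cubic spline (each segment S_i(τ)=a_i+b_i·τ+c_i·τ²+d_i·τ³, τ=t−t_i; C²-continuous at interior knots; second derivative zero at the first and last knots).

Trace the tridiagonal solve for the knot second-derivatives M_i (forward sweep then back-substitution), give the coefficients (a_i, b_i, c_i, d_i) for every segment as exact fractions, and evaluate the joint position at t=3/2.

  seg 0: a=-1 b=1 c=0 d=-1/27
  seg 1: a=1 b=0 c=-1/3 d=1/27
S(3/2) = 3/8

Δ: Δ0=2/3, Δ1=-2/3
row 1: diag=12, rhs=-8; c'=1/4, d'=-2/3
back: M1=-2/3
M: M0=0, M1=-2/3, M2=0
seg 0: a=-1, c=M0/2=0, d=(M1−M0)/(6·3)=-1/27, b=Δ0−h0·(2M0+M1)/6=1
seg 1: a=1, c=M1/2=-1/3, d=(M2−M1)/(6·3)=1/27, b=Δ1−h1·(2M1+M2)/6=0
t_q=3/2 → seg 0, τ=3/2; S=-1+1·τ+0·τ²+-1/27·τ³=3/8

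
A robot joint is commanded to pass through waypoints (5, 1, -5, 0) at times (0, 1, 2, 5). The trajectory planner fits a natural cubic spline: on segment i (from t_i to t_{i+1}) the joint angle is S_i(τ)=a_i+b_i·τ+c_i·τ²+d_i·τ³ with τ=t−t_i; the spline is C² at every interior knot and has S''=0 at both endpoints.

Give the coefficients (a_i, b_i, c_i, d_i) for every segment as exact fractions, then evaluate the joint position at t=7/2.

Δ: Δ0=-4, Δ1=-6, Δ2=5/3
row 1: diag=4, rhs=-12; c'=1/4, d'=-3
row 2: denom=8−1·1/4=31/4; d'=(46−1·-3)/(31/4)=196/31
back: M2=196/31
back: M1=-3−1/4·196/31=-142/31
M: M0=0, M1=-142/31, M2=196/31, M3=0
seg 0: a=5, c=M0/2=0, d=(M1−M0)/(6·1)=-71/93, b=Δ0−h0·(2M0+M1)/6=-301/93
seg 1: a=1, c=M1/2=-71/31, d=(M2−M1)/(6·1)=169/93, b=Δ1−h1·(2M1+M2)/6=-514/93
seg 2: a=-5, c=M2/2=98/31, d=(M3−M2)/(6·3)=-98/279, b=Δ2−h2·(2M2+M3)/6=-433/93
t_q=7/2 → seg 2, τ=3/2; S=-5+-433/93·τ+98/31·τ²+-98/279·τ³=-751/124

  seg 0: a=5 b=-301/93 c=0 d=-71/93
  seg 1: a=1 b=-514/93 c=-71/31 d=169/93
  seg 2: a=-5 b=-433/93 c=98/31 d=-98/279
S(7/2) = -751/124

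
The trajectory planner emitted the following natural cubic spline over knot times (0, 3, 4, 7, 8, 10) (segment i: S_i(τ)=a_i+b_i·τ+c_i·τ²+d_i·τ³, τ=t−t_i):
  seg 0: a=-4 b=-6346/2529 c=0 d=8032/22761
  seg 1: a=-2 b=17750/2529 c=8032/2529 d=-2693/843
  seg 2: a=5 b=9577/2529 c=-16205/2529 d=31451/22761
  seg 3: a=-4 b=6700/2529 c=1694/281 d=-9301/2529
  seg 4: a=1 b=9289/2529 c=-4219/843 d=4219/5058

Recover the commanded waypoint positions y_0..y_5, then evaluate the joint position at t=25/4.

y_0 = S_0(0) = a_0 = -4
y_1 = S_1(0) = a_1 = -2
y_2 = S_2(0) = a_2 = 5
y_3 = S_3(0) = a_3 = -4
y_4 = S_4(0) = a_4 = 1
y_5 = S_4(2) = -5
t_q=25/4 is in segment 2 (τ=9/4); S_2(τ)=-57169/17984

y_0=-4 y_1=-2 y_2=5 y_3=-4 y_4=1 y_5=-5
S(25/4) = -57169/17984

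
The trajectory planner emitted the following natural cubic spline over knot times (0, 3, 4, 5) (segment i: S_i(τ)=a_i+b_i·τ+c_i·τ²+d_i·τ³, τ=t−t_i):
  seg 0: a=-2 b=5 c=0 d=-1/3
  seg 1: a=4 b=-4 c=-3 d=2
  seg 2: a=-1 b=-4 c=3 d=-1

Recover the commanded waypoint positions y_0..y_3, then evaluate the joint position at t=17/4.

y_0 = S_0(0) = a_0 = -2
y_1 = S_1(0) = a_1 = 4
y_2 = S_2(0) = a_2 = -1
y_3 = S_2(1) = -3
t_q=17/4 is in segment 2 (τ=1/4); S_2(τ)=-117/64

y_0=-2 y_1=4 y_2=-1 y_3=-3
S(17/4) = -117/64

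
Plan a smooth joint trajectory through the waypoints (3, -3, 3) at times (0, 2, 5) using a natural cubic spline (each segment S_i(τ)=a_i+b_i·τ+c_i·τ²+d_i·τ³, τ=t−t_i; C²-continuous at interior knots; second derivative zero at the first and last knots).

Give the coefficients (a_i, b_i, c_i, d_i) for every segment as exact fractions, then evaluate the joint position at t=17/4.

  seg 0: a=3 b=-4 c=0 d=1/4
  seg 1: a=-3 b=-1 c=3/2 d=-1/6
S(17/4) = 57/128

Δ: Δ0=-3, Δ1=2
row 1: diag=10, rhs=30; c'=3/10, d'=3
back: M1=3
M: M0=0, M1=3, M2=0
seg 0: a=3, c=M0/2=0, d=(M1−M0)/(6·2)=1/4, b=Δ0−h0·(2M0+M1)/6=-4
seg 1: a=-3, c=M1/2=3/2, d=(M2−M1)/(6·3)=-1/6, b=Δ1−h1·(2M1+M2)/6=-1
t_q=17/4 → seg 1, τ=9/4; S=-3+-1·τ+3/2·τ²+-1/6·τ³=57/128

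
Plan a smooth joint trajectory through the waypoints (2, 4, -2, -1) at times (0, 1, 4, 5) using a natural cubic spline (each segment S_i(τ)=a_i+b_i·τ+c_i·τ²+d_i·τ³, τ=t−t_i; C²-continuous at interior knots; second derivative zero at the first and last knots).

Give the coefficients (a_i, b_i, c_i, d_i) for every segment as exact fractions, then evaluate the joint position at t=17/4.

  seg 0: a=2 b=151/55 c=0 d=-41/55
  seg 1: a=4 b=28/55 c=-123/55 d=7/15
  seg 2: a=-2 b=-17/55 c=108/55 d=-36/55
S(17/4) = -1729/880

Δ: Δ0=2, Δ1=-2, Δ2=1
row 1: diag=8, rhs=-24; c'=3/8, d'=-3
row 2: denom=8−3·3/8=55/8; d'=(18−3·-3)/(55/8)=216/55
back: M2=216/55
back: M1=-3−3/8·216/55=-246/55
M: M0=0, M1=-246/55, M2=216/55, M3=0
seg 0: a=2, c=M0/2=0, d=(M1−M0)/(6·1)=-41/55, b=Δ0−h0·(2M0+M1)/6=151/55
seg 1: a=4, c=M1/2=-123/55, d=(M2−M1)/(6·3)=7/15, b=Δ1−h1·(2M1+M2)/6=28/55
seg 2: a=-2, c=M2/2=108/55, d=(M3−M2)/(6·1)=-36/55, b=Δ2−h2·(2M2+M3)/6=-17/55
t_q=17/4 → seg 2, τ=1/4; S=-2+-17/55·τ+108/55·τ²+-36/55·τ³=-1729/880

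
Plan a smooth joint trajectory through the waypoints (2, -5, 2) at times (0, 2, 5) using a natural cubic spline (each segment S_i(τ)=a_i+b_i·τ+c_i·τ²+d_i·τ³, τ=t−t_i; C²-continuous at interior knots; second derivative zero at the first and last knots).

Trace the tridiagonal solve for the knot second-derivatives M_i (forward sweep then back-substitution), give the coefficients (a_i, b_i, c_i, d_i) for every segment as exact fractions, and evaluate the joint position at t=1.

Δ: Δ0=-7/2, Δ1=7/3
row 1: diag=10, rhs=35; c'=3/10, d'=7/2
back: M1=7/2
M: M0=0, M1=7/2, M2=0
seg 0: a=2, c=M0/2=0, d=(M1−M0)/(6·2)=7/24, b=Δ0−h0·(2M0+M1)/6=-14/3
seg 1: a=-5, c=M1/2=7/4, d=(M2−M1)/(6·3)=-7/36, b=Δ1−h1·(2M1+M2)/6=-7/6
t_q=1 → seg 0, τ=1; S=2+-14/3·τ+0·τ²+7/24·τ³=-19/8

  seg 0: a=2 b=-14/3 c=0 d=7/24
  seg 1: a=-5 b=-7/6 c=7/4 d=-7/36
S(1) = -19/8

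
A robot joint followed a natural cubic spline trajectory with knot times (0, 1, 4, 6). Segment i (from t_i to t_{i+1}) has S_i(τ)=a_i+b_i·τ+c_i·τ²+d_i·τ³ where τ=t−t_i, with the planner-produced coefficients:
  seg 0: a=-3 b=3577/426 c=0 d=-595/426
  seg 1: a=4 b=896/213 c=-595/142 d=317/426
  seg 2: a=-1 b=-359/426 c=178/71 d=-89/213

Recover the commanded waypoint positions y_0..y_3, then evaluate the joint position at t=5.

y_0=-3 y_1=4 y_2=-1 y_3=4
S(5) = 35/142

y_0 = S_0(0) = a_0 = -3
y_1 = S_1(0) = a_1 = 4
y_2 = S_2(0) = a_2 = -1
y_3 = S_2(2) = 4
t_q=5 is in segment 2 (τ=1); S_2(τ)=35/142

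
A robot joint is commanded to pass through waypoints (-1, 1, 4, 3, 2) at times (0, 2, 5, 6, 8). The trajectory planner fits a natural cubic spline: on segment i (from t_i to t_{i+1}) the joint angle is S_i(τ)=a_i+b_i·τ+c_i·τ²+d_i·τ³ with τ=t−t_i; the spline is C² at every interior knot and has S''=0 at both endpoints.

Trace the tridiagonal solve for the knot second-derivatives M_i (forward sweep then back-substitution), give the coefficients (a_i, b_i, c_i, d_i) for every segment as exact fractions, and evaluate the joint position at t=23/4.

  seg 0: a=-1 b=341/416 c=0 d=75/1664
  seg 1: a=1 b=283/208 c=225/832 d=-25/192
  seg 2: a=4 b=-443/832 c=-375/416 d=361/832
  seg 3: a=3 b=-215/208 c=333/832 d=-111/1664
S(23/4) = 174475/53248

Δ: Δ0=1, Δ1=1, Δ2=-1, Δ3=-1/2
row 1: diag=10, rhs=0; c'=3/10, d'=0
row 2: denom=8−3·3/10=71/10; d'=(-12−3·0)/(71/10)=-120/71
row 3: denom=6−1·10/71=416/71; d'=(3−1·-120/71)/(416/71)=333/416
back: M3=333/416
back: M2=-120/71−10/71·333/416=-375/208
back: M1=0−3/10·-375/208=225/416
M: M0=0, M1=225/416, M2=-375/208, M3=333/416, M4=0
seg 0: a=-1, c=M0/2=0, d=(M1−M0)/(6·2)=75/1664, b=Δ0−h0·(2M0+M1)/6=341/416
seg 1: a=1, c=M1/2=225/832, d=(M2−M1)/(6·3)=-25/192, b=Δ1−h1·(2M1+M2)/6=283/208
seg 2: a=4, c=M2/2=-375/416, d=(M3−M2)/(6·1)=361/832, b=Δ2−h2·(2M2+M3)/6=-443/832
seg 3: a=3, c=M3/2=333/832, d=(M4−M3)/(6·2)=-111/1664, b=Δ3−h3·(2M3+M4)/6=-215/208
t_q=23/4 → seg 2, τ=3/4; S=4+-443/832·τ+-375/416·τ²+361/832·τ³=174475/53248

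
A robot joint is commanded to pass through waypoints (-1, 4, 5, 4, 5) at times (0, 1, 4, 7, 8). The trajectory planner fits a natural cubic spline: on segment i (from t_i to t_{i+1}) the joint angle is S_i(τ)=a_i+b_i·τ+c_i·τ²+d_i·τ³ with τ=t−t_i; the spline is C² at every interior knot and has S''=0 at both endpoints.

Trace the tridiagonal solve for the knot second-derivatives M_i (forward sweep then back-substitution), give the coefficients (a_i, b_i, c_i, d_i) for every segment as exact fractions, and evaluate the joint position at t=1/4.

  seg 0: a=-1 b=583/104 c=0 d=-63/104
  seg 1: a=4 b=197/52 c=-189/104 d=623/2808
  seg 2: a=5 b=-9/8 c=7/39 d=79/2808
  seg 3: a=4 b=37/52 c=45/104 d=-15/104
S(1/4) = 2609/6656

Δ: Δ0=5, Δ1=1/3, Δ2=-1/3, Δ3=1
row 1: diag=8, rhs=-28; c'=3/8, d'=-7/2
row 2: denom=12−3·3/8=87/8; d'=(-4−3·-7/2)/(87/8)=52/87
row 3: denom=8−3·8/29=208/29; d'=(8−3·52/87)/(208/29)=45/52
back: M3=45/52
back: M2=52/87−8/29·45/52=14/39
back: M1=-7/2−3/8·14/39=-189/52
M: M0=0, M1=-189/52, M2=14/39, M3=45/52, M4=0
seg 0: a=-1, c=M0/2=0, d=(M1−M0)/(6·1)=-63/104, b=Δ0−h0·(2M0+M1)/6=583/104
seg 1: a=4, c=M1/2=-189/104, d=(M2−M1)/(6·3)=623/2808, b=Δ1−h1·(2M1+M2)/6=197/52
seg 2: a=5, c=M2/2=7/39, d=(M3−M2)/(6·3)=79/2808, b=Δ2−h2·(2M2+M3)/6=-9/8
seg 3: a=4, c=M3/2=45/104, d=(M4−M3)/(6·1)=-15/104, b=Δ3−h3·(2M3+M4)/6=37/52
t_q=1/4 → seg 0, τ=1/4; S=-1+583/104·τ+0·τ²+-63/104·τ³=2609/6656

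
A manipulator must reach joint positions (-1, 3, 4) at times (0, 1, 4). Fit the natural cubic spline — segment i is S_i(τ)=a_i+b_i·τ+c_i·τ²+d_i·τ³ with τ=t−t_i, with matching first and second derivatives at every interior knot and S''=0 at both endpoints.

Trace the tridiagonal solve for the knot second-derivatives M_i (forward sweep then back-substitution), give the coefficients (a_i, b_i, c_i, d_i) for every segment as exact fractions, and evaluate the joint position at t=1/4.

  seg 0: a=-1 b=107/24 c=0 d=-11/24
  seg 1: a=3 b=37/12 c=-11/8 d=11/72
S(1/4) = 55/512

Δ: Δ0=4, Δ1=1/3
row 1: diag=8, rhs=-22; c'=3/8, d'=-11/4
back: M1=-11/4
M: M0=0, M1=-11/4, M2=0
seg 0: a=-1, c=M0/2=0, d=(M1−M0)/(6·1)=-11/24, b=Δ0−h0·(2M0+M1)/6=107/24
seg 1: a=3, c=M1/2=-11/8, d=(M2−M1)/(6·3)=11/72, b=Δ1−h1·(2M1+M2)/6=37/12
t_q=1/4 → seg 0, τ=1/4; S=-1+107/24·τ+0·τ²+-11/24·τ³=55/512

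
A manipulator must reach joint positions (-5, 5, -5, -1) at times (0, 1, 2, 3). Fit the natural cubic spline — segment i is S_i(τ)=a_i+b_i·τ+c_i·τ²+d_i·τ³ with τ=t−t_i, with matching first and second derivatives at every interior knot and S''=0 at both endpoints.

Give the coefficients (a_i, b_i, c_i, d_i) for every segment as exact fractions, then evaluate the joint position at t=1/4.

Δ: Δ0=10, Δ1=-10, Δ2=4
row 1: diag=4, rhs=-120; c'=1/4, d'=-30
row 2: denom=4−1·1/4=15/4; d'=(84−1·-30)/(15/4)=152/5
back: M2=152/5
back: M1=-30−1/4·152/5=-188/5
M: M0=0, M1=-188/5, M2=152/5, M3=0
seg 0: a=-5, c=M0/2=0, d=(M1−M0)/(6·1)=-94/15, b=Δ0−h0·(2M0+M1)/6=244/15
seg 1: a=5, c=M1/2=-94/5, d=(M2−M1)/(6·1)=34/3, b=Δ1−h1·(2M1+M2)/6=-38/15
seg 2: a=-5, c=M2/2=76/5, d=(M3−M2)/(6·1)=-76/15, b=Δ2−h2·(2M2+M3)/6=-92/15
t_q=1/4 → seg 0, τ=1/4; S=-5+244/15·τ+0·τ²+-94/15·τ³=-33/32

  seg 0: a=-5 b=244/15 c=0 d=-94/15
  seg 1: a=5 b=-38/15 c=-94/5 d=34/3
  seg 2: a=-5 b=-92/15 c=76/5 d=-76/15
S(1/4) = -33/32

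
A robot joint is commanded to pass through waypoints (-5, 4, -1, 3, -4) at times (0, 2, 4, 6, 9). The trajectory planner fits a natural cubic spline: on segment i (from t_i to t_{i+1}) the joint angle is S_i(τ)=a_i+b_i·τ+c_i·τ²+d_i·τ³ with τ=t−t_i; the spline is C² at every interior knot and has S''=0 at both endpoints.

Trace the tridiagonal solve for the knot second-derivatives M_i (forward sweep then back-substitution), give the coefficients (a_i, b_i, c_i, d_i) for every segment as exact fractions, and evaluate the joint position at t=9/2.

Δ: Δ0=9/2, Δ1=-5/2, Δ2=2, Δ3=-7/3
row 1: diag=8, rhs=-42; c'=1/4, d'=-21/4
row 2: denom=8−2·1/4=15/2; d'=(27−2·-21/4)/(15/2)=5
row 3: denom=10−2·4/15=142/15; d'=(-26−2·5)/(142/15)=-270/71
back: M3=-270/71
back: M2=5−4/15·-270/71=427/71
back: M1=-21/4−1/4·427/71=-959/142
M: M0=0, M1=-959/142, M2=427/71, M3=-270/71, M4=0
seg 0: a=-5, c=M0/2=0, d=(M1−M0)/(6·2)=-959/1704, b=Δ0−h0·(2M0+M1)/6=1438/213
seg 1: a=4, c=M1/2=-959/284, d=(M2−M1)/(6·2)=1813/1704, b=Δ1−h1·(2M1+M2)/6=-1/426
seg 2: a=-1, c=M2/2=427/142, d=(M3−M2)/(6·2)=-697/852, b=Δ2−h2·(2M2+M3)/6=-158/213
seg 3: a=3, c=M3/2=-135/71, d=(M4−M3)/(6·3)=15/71, b=Δ3−h3·(2M3+M4)/6=313/213
t_q=9/2 → seg 2, τ=1/2; S=-1+-158/213·τ+427/142·τ²+-697/852·τ³=-1639/2272

  seg 0: a=-5 b=1438/213 c=0 d=-959/1704
  seg 1: a=4 b=-1/426 c=-959/284 d=1813/1704
  seg 2: a=-1 b=-158/213 c=427/142 d=-697/852
  seg 3: a=3 b=313/213 c=-135/71 d=15/71
S(9/2) = -1639/2272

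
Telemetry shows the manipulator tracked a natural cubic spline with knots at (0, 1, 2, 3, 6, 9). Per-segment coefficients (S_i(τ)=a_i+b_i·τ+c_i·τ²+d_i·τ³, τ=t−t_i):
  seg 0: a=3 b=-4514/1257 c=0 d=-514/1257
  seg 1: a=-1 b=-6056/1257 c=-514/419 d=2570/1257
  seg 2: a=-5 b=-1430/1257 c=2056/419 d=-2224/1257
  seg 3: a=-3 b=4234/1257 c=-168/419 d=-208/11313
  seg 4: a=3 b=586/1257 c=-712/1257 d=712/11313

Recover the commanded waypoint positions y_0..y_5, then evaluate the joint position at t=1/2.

y_0 = S_0(0) = a_0 = 3
y_1 = S_1(0) = a_1 = -1
y_2 = S_2(0) = a_2 = -5
y_3 = S_3(0) = a_3 = -3
y_4 = S_4(0) = a_4 = 3
y_5 = S_4(3) = 1
t_q=1/2 is in segment 0 (τ=1/2); S_0(τ)=1933/1676

y_0=3 y_1=-1 y_2=-5 y_3=-3 y_4=3 y_5=1
S(1/2) = 1933/1676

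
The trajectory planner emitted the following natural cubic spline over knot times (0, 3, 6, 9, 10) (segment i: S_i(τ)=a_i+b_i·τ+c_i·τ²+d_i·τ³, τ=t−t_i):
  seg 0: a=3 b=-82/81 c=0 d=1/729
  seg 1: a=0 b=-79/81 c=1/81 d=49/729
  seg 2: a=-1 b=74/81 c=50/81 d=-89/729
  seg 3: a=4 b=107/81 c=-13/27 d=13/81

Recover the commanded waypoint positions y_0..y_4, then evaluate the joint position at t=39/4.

y_0 = S_0(0) = a_0 = 3
y_1 = S_1(0) = a_1 = 0
y_2 = S_2(0) = a_2 = -1
y_3 = S_3(0) = a_3 = 4
y_4 = S_3(1) = 5
t_q=39/4 is in segment 3 (τ=3/4); S_3(τ)=8273/1728

y_0=3 y_1=0 y_2=-1 y_3=4 y_4=5
S(39/4) = 8273/1728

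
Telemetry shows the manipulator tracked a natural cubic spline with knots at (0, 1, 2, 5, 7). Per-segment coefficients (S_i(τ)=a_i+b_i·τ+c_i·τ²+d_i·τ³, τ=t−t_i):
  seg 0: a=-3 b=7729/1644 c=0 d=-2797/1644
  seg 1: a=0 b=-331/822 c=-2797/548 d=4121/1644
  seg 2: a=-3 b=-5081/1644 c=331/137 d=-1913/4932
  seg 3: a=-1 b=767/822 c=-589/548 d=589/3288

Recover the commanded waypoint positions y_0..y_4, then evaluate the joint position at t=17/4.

y_0=-3 y_1=0 y_2=-3 y_3=-1 y_4=-2
S(17/4) = -75081/35072

y_0 = S_0(0) = a_0 = -3
y_1 = S_1(0) = a_1 = 0
y_2 = S_2(0) = a_2 = -3
y_3 = S_3(0) = a_3 = -1
y_4 = S_3(2) = -2
t_q=17/4 is in segment 2 (τ=9/4); S_2(τ)=-75081/35072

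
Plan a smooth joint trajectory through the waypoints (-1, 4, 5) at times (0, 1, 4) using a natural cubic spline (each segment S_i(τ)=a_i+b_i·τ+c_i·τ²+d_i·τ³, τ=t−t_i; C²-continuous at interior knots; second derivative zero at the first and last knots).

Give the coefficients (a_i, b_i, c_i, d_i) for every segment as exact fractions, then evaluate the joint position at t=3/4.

  seg 0: a=-1 b=67/12 c=0 d=-7/12
  seg 1: a=4 b=23/6 c=-7/4 d=7/36
S(3/4) = 753/256

Δ: Δ0=5, Δ1=1/3
row 1: diag=8, rhs=-28; c'=3/8, d'=-7/2
back: M1=-7/2
M: M0=0, M1=-7/2, M2=0
seg 0: a=-1, c=M0/2=0, d=(M1−M0)/(6·1)=-7/12, b=Δ0−h0·(2M0+M1)/6=67/12
seg 1: a=4, c=M1/2=-7/4, d=(M2−M1)/(6·3)=7/36, b=Δ1−h1·(2M1+M2)/6=23/6
t_q=3/4 → seg 0, τ=3/4; S=-1+67/12·τ+0·τ²+-7/12·τ³=753/256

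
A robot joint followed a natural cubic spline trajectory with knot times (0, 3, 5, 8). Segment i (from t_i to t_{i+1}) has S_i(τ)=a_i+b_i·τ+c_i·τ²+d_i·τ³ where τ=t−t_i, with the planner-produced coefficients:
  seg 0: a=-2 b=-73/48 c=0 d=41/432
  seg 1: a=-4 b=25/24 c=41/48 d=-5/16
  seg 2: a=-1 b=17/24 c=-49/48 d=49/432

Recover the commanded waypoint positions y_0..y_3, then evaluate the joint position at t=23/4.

y_0 = S_0(0) = a_0 = -2
y_1 = S_1(0) = a_1 = -4
y_2 = S_2(0) = a_2 = -1
y_3 = S_2(3) = -5
t_q=23/4 is in segment 2 (τ=3/4); S_2(τ)=-1019/1024

y_0=-2 y_1=-4 y_2=-1 y_3=-5
S(23/4) = -1019/1024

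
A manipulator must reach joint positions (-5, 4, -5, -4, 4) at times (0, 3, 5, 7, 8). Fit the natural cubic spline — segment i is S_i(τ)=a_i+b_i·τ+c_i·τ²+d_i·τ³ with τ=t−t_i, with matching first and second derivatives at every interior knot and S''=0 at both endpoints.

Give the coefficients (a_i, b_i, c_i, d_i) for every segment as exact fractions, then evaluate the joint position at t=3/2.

  seg 0: a=-5 b=291/52 c=0 d=-15/52
  seg 1: a=4 b=-57/26 c=-135/52 d=75/104
  seg 2: a=-5 b=-51/13 c=45/26 d=25/104
  seg 3: a=-4 b=153/26 c=165/52 d=-55/52
S(3/2) = 1007/416

Δ: Δ0=3, Δ1=-9/2, Δ2=1/2, Δ3=8
row 1: diag=10, rhs=-45; c'=1/5, d'=-9/2
row 2: denom=8−2·1/5=38/5; d'=(30−2·-9/2)/(38/5)=195/38
row 3: denom=6−2·5/19=104/19; d'=(45−2·195/38)/(104/19)=165/26
back: M3=165/26
back: M2=195/38−5/19·165/26=45/13
back: M1=-9/2−1/5·45/13=-135/26
M: M0=0, M1=-135/26, M2=45/13, M3=165/26, M4=0
seg 0: a=-5, c=M0/2=0, d=(M1−M0)/(6·3)=-15/52, b=Δ0−h0·(2M0+M1)/6=291/52
seg 1: a=4, c=M1/2=-135/52, d=(M2−M1)/(6·2)=75/104, b=Δ1−h1·(2M1+M2)/6=-57/26
seg 2: a=-5, c=M2/2=45/26, d=(M3−M2)/(6·2)=25/104, b=Δ2−h2·(2M2+M3)/6=-51/13
seg 3: a=-4, c=M3/2=165/52, d=(M4−M3)/(6·1)=-55/52, b=Δ3−h3·(2M3+M4)/6=153/26
t_q=3/2 → seg 0, τ=3/2; S=-5+291/52·τ+0·τ²+-15/52·τ³=1007/416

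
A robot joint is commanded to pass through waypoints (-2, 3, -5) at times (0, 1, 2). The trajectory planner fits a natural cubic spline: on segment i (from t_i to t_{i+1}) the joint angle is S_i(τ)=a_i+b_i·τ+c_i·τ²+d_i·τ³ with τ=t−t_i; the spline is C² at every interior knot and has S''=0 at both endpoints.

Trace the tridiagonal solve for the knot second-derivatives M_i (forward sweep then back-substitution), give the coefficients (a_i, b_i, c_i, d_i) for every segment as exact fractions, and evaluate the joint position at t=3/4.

Δ: Δ0=5, Δ1=-8
row 1: diag=4, rhs=-78; c'=1/4, d'=-39/2
back: M1=-39/2
M: M0=0, M1=-39/2, M2=0
seg 0: a=-2, c=M0/2=0, d=(M1−M0)/(6·1)=-13/4, b=Δ0−h0·(2M0+M1)/6=33/4
seg 1: a=3, c=M1/2=-39/4, d=(M2−M1)/(6·1)=13/4, b=Δ1−h1·(2M1+M2)/6=-3/2
t_q=3/4 → seg 0, τ=3/4; S=-2+33/4·τ+0·τ²+-13/4·τ³=721/256

  seg 0: a=-2 b=33/4 c=0 d=-13/4
  seg 1: a=3 b=-3/2 c=-39/4 d=13/4
S(3/4) = 721/256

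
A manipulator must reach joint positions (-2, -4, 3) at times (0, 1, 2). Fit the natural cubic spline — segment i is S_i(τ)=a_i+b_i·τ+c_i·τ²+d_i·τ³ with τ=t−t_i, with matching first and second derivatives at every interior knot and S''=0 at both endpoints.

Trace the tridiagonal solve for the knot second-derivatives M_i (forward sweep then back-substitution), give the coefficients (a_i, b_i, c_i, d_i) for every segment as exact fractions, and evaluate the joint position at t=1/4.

Δ: Δ0=-2, Δ1=7
row 1: diag=4, rhs=54; c'=1/4, d'=27/2
back: M1=27/2
M: M0=0, M1=27/2, M2=0
seg 0: a=-2, c=M0/2=0, d=(M1−M0)/(6·1)=9/4, b=Δ0−h0·(2M0+M1)/6=-17/4
seg 1: a=-4, c=M1/2=27/4, d=(M2−M1)/(6·1)=-9/4, b=Δ1−h1·(2M1+M2)/6=5/2
t_q=1/4 → seg 0, τ=1/4; S=-2+-17/4·τ+0·τ²+9/4·τ³=-775/256

  seg 0: a=-2 b=-17/4 c=0 d=9/4
  seg 1: a=-4 b=5/2 c=27/4 d=-9/4
S(1/4) = -775/256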